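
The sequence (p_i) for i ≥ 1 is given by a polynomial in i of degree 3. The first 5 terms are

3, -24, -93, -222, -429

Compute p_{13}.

1st diffs: -27, -69, -129, -207.
2nd diffs: -42, -60, -78.
3rd diffs: -18, -18 (constant).
Newton forward-difference form: p_i = 3 + (-27)·C(i-1,1) + (-42)·C(i-1,2) + (-18)·C(i-1,3).
At i = 13: i-1 = 12, so p_{13} = 3 - 324 - 2772 - 3960 = -7053.

-7053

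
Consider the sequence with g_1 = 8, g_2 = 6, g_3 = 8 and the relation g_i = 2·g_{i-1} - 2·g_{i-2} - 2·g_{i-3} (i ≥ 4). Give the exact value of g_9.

Iterate the recurrence:
g_4 = -12, g_5 = -52, g_6 = -96, g_7 = -64, g_8 = 168, g_9 = 656.

656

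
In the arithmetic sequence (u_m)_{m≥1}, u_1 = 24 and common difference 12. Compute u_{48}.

588

u_m = 24 + (m - 1)·12.
u_{48} = 24 + 47·12 = 588.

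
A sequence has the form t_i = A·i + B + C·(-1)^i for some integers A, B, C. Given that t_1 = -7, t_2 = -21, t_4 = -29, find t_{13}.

At i = 1, 2, 4: A + B - C = -7; 2A + B + C = -21; 4A + B + C = -29.
Subtracting the first from the second: A + 2C = -14.
Subtracting the second from the third: 2A = -8.
Solving: C = -5, A = -4, then B = -8.
Hence t_{13} = -4·13 + (-8) + (-5)·(-1) = -55.

-55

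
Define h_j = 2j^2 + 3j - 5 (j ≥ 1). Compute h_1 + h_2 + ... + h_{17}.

3944

Over j = 1..17: Σj = 153, Σj² = 1785.
Total = (2)·1785 + (3)·153 + (-5)·17 = 3944.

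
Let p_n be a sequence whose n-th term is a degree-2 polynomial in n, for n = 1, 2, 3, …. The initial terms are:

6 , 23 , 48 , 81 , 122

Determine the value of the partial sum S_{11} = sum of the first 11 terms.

2321

1st diffs: 17, 25, 33, 41.
2nd diffs: 8, 8, 8 (constant).
Newton forward-difference form: p_n = 6 + 17·C(n-1,1) + 8·C(n-1,2).
Continuing: …, 171, 228, 293, 366, …, p_{11} = 536.
Summing n = 1..11 (11 terms) gives 2321.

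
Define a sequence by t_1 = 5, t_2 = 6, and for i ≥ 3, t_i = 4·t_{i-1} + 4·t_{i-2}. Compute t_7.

Compute successive terms:
t_3 = 44  t_4 = 200  t_5 = 976  t_6 = 4704  t_7 = 22720.

22720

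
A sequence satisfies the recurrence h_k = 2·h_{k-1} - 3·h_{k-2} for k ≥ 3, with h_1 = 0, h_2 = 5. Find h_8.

h_3 = 10  h_4 = 5  h_5 = -20  h_6 = -55  h_7 = -50  h_8 = 65.

65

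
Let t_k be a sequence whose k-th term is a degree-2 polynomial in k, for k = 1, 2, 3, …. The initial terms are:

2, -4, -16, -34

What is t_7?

1st diffs: -6, -12, -18.
2nd diffs: -6, -6 (constant).
Newton forward-difference form: t_k = 2 + (-6)·C(k-1,1) + (-6)·C(k-1,2).
At k = 7: k-1 = 6, so t_7 = 2 - 36 - 90 = -124.

-124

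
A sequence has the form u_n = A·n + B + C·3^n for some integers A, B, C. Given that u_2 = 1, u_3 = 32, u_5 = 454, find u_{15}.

At n = 2, 3, 5: 2A + B + 9C = 1; 3A + B + 27C = 32; 5A + B + 243C = 454.
Subtracting the first from the second: A + 18C = 31.
Subtracting the second from the third: 2A + 216C = 422.
Solving: C = 2, A = -5, then B = -7.
Hence u_{15} = -5·15 + (-7) + 2·14348907 = 28697732.

28697732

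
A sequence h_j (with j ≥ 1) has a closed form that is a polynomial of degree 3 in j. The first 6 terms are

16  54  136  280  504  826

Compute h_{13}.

7336

1st diffs: 38, 82, 144, 224, 322.
2nd diffs: 44, 62, 80, 98.
3rd diffs: 18, 18, 18 (constant).
So h_j = 3j^3 + 4j^2 + 5j + 4.
Evaluating at j = 13 gives h_{13} = 7336.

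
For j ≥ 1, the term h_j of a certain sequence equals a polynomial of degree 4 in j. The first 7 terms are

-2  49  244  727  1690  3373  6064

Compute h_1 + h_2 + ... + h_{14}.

1st diffs: 51, 195, 483, 963, 1683, 2691.
2nd diffs: 144, 288, 480, 720, 1008.
3rd diffs: 144, 192, 240, 288.
4th diffs: 48, 48, 48 (constant).
So h_j = 2j^4 + 4j^3 - 2j^2 - j - 5.
Continuing: …, 10099, 15862, 23785, 34348, …, h_{14} = 87397.
Summing j = 1..14 (14 terms) gives 297269.

297269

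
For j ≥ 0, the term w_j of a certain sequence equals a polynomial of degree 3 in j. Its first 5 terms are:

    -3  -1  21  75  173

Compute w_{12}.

1st diffs: 2, 22, 54, 98.
2nd diffs: 20, 32, 44.
3rd diffs: 12, 12 (constant).
Newton forward-difference form: w_j = -3 + 2·C(j,1) + 20·C(j,2) + 12·C(j,3).
At j = 12: j = 12, so w_{12} = -3 + 24 + 1320 + 2640 = 3981.

3981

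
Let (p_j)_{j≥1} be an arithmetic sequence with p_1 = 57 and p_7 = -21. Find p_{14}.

-112

Common difference d = (-21 - 57) / (7 - 1) = -13.
p_j = 57 + (j - 1)·(-13).
p_{14} = 57 + 13·(-13) = -112.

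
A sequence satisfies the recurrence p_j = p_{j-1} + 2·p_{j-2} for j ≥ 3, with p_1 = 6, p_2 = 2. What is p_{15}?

43694

Step forward from the initial values:
p_3 = 14  p_4 = 18  p_5 = 46  …  p_{12} = 5458  p_{13} = 10926  p_{14} = 21842  p_{15} = 43694.
(Characteristic roots are 2 and -1.)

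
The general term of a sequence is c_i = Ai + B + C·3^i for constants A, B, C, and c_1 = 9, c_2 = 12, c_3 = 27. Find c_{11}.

The three given values yield: A + B + 3C = 9; 2A + B + 9C = 12; 3A + B + 27C = 27.
Subtracting the first from the second: A + 6C = 3.
Subtracting the second from the third: A + 18C = 15.
Solving: C = 1, A = -3, then B = 9.
So c_i = -3·i + 9 + 1·3^i; at i=11 this is 177123.

177123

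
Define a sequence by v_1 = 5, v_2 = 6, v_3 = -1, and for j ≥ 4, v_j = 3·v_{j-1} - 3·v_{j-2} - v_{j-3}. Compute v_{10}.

v_4 = -26, v_5 = -81, v_6 = -164, v_7 = -223, v_8 = -96, v_9 = 545, v_{10} = 2146.

2146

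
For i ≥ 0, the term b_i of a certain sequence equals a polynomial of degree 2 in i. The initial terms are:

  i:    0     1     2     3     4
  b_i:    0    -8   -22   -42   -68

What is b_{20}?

1st diffs: -8, -14, -20, -26.
2nd diffs: -6, -6, -6 (constant).
Newton forward-difference form: b_i = (-8)·C(i,1) + (-6)·C(i,2).
At i = 20: i = 20, so b_{20} = -160 - 1140 = -1300.

-1300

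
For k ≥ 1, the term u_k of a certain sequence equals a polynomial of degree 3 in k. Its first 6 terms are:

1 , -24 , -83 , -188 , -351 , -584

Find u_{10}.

1st diffs: -25, -59, -105, -163, -233.
2nd diffs: -34, -46, -58, -70.
3rd diffs: -12, -12, -12 (constant).
Newton forward-difference form: u_k = 1 + (-25)·C(k-1,1) + (-34)·C(k-1,2) + (-12)·C(k-1,3).
At k = 10: k-1 = 9, so u_{10} = 1 - 225 - 1224 - 1008 = -2456.

-2456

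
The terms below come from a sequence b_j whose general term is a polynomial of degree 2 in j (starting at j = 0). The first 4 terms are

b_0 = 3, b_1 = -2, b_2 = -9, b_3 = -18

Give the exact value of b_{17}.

-354

1st diffs: -5, -7, -9.
2nd diffs: -2, -2 (constant).
So b_j = -j^2 - 4j + 3.
Evaluating at j = 17 gives b_{17} = -354.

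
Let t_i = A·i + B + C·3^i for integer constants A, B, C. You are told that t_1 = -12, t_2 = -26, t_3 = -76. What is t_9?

The three given values yield: A + B + 3C = -12; 2A + B + 9C = -26; 3A + B + 27C = -76.
Subtracting the first from the second: A + 6C = -14.
Subtracting the second from the third: A + 18C = -50.
Solving: C = -3, A = 4, then B = -7.
Therefore t_9 = 36 + (-7) + (-3)·19683 = -59020.

-59020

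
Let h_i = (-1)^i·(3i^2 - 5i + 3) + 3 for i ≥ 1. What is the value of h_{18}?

(-1)^18 = 1; 3i^2 - 5i + 3 at i=18 is 885; so h_{18} = 888.

888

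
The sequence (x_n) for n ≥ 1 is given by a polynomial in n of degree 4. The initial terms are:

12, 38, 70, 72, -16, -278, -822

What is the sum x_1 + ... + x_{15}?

-115572

1st diffs: 26, 32, 2, -88, -262, -544.
2nd diffs: 6, -30, -90, -174, -282.
3rd diffs: -36, -60, -84, -108.
4th diffs: -24, -24, -24 (constant).
Newton forward-difference form: x_n = 12 + 26·C(n-1,1) + 6·C(n-1,2) + (-36)·C(n-1,3) + (-24)·C(n-1,4).
Continuing: …, -1780, -3308, -5586, -8818, …, x_{15} = -36206.
Summing n = 1..15 (15 terms) gives -115572.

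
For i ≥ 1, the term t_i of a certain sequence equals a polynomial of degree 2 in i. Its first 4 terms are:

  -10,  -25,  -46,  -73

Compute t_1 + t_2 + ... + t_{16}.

1st diffs: -15, -21, -27.
2nd diffs: -6, -6 (constant).
So t_i = -3i^2 - 6i - 1.
Continuing: …, -106, -145, -190, -241, …, t_{16} = -865.
Summing i = 1..16 (16 terms) gives -5320.

-5320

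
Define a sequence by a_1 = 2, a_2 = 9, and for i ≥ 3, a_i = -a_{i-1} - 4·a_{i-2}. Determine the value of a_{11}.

-1377

a_3 = -17  a_4 = -19  a_5 = 87  a_6 = -11  a_7 = -337  a_8 = 381  a_9 = 967  a_{10} = -2491  a_{11} = -1377.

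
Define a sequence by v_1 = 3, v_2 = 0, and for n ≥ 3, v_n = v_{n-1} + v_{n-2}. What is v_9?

39

Iterate the recurrence:
v_3 = 3; v_4 = 3; v_5 = 6; v_6 = 9; v_7 = 15; v_8 = 24; v_9 = 39.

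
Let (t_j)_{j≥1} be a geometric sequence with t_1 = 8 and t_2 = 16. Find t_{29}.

Common ratio r = 2.
t_j = 8·2^(j-1).
t_{29} = 8·2^28 = 2147483648.

2147483648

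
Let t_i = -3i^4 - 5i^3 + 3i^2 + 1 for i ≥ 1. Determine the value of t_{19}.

t_{19} = -3·19^4 - 5·19^3 + 3·19^2 + 1 = -424174.

-424174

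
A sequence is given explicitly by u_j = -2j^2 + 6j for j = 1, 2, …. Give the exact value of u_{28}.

-1400

u_{28} = -2·28^2 + 6·28 = -1400.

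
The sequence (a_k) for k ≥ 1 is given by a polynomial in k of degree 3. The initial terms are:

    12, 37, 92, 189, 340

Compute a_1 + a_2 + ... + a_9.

5040

1st diffs: 25, 55, 97, 151.
2nd diffs: 30, 42, 54.
3rd diffs: 12, 12 (constant).
Newton forward-difference form: a_k = 12 + 25·C(k-1,1) + 30·C(k-1,2) + 12·C(k-1,3).
Continuing: 557, 852, 1237, 1724.
Summing k = 1..9 (9 terms) gives 5040.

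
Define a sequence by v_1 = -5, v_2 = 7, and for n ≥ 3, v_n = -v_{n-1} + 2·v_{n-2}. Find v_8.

Step forward from the initial values:
v_3 = -17;  v_4 = 31;  v_5 = -65;  v_6 = 127;  v_7 = -257;  v_8 = 511.
(Characteristic roots are 1 and -2.)

511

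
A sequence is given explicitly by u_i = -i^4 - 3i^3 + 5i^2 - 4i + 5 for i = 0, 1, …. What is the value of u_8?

u_8 = -1·8^4 - 3·8^3 + 5·8^2 - 4·8 + 5 = -5339.

-5339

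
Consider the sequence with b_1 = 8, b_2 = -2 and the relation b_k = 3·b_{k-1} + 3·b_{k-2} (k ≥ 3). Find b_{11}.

579798

Iterate the recurrence:
b_3 = 18;  b_4 = 48;  b_5 = 198;  b_6 = 738;  b_7 = 2808;  b_8 = 10638;  b_9 = 40338;  b_{10} = 152928;  b_{11} = 579798.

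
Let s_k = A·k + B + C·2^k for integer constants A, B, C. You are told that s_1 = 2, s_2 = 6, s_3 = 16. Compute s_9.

Plug in k = 1, 2, 3: A + B + 2C = 2; 2A + B + 4C = 6; 3A + B + 8C = 16.
Subtracting the first from the second: A + 2C = 4.
Subtracting the second from the third: A + 4C = 10.
Solving: C = 3, A = -2, then B = -2.
Hence s_9 = -2·9 + (-2) + 3·512 = 1516.

1516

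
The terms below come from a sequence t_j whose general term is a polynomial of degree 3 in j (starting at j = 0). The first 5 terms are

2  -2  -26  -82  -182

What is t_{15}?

1st diffs: -4, -24, -56, -100.
2nd diffs: -20, -32, -44.
3rd diffs: -12, -12 (constant).
So t_j = -2j^3 - 4j^2 + 2j + 2.
Evaluating at j = 15 gives t_{15} = -7618.

-7618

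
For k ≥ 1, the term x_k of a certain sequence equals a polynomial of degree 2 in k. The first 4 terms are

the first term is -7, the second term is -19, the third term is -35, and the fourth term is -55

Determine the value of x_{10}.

-259

1st diffs: -12, -16, -20.
2nd diffs: -4, -4 (constant).
Newton forward-difference form: x_k = -7 + (-12)·C(k-1,1) + (-4)·C(k-1,2).
At k = 10: k-1 = 9, so x_{10} = -7 - 108 - 144 = -259.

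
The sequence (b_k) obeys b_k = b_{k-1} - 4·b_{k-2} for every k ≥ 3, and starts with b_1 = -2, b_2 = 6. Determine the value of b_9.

b_3 = 14; b_4 = -10; b_5 = -66; b_6 = -26; b_7 = 238; b_8 = 342; b_9 = -610.

-610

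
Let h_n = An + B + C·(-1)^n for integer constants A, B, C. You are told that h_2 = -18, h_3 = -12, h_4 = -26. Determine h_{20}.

Plug in n = 2, 3, 4: 2A + B + C = -18; 3A + B - C = -12; 4A + B + C = -26.
Subtracting the first from the second: A - 2C = 6.
Subtracting the second from the third: A + 2C = -14.
Solving: C = -5, A = -4, then B = -5.
So h_n = -4·n + (-5) + (-5)·(-1)^n; at n=20 this is -90.

-90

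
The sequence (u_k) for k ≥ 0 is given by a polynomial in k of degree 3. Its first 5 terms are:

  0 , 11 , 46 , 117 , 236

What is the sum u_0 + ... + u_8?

3924

1st diffs: 11, 35, 71, 119.
2nd diffs: 24, 36, 48.
3rd diffs: 12, 12 (constant).
Newton forward-difference form: u_k = 11·C(k,1) + 24·C(k,2) + 12·C(k,3).
Continuing: 415, 666, 1001, 1432.
Summing k = 0..8 (9 terms) gives 3924.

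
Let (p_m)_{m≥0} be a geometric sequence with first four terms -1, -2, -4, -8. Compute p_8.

Common ratio r = 2.
p_m = (-1)·2^(m-0).
p_8 = (-1)·2^8 = -256.

-256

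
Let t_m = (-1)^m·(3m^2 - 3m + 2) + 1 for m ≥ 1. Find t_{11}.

(-1)^11 = -1; 3m^2 - 3m + 2 at m=11 is 332; so t_{11} = -331.

-331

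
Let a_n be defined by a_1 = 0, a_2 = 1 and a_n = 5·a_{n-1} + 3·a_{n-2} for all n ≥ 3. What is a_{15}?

a_3 = 5;  a_4 = 28;  a_5 = 155;  …;  a_{12} = 24871243;  a_{13} = 137821040;  a_{14} = 763718929;  a_{15} = 4232057765.

4232057765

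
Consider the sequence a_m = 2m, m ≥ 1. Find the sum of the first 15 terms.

240

Over m = 1..15: Σm = 120.
Total = (2)·120 = 240.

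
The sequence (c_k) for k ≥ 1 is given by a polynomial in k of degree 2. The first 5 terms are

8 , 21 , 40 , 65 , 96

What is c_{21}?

1408

1st diffs: 13, 19, 25, 31.
2nd diffs: 6, 6, 6 (constant).
Newton forward-difference form: c_k = 8 + 13·C(k-1,1) + 6·C(k-1,2).
At k = 21: k-1 = 20, so c_{21} = 8 + 260 + 1140 = 1408.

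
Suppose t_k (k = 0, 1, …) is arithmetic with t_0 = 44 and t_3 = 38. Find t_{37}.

-30

Common difference d = (38 - 44) / (3 - 0) = -2.
t_k = 44 + (k - 0)·(-2).
t_{37} = 44 + 37·(-2) = -30.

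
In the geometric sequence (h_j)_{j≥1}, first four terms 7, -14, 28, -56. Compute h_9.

1792

Common ratio r = -2.
h_j = 7·(-2)^(j-1).
h_9 = 7·(-2)^8 = 1792.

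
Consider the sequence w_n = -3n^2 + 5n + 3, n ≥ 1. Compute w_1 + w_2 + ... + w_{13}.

-1963

Over n = 1..13: Σn = 91, Σn² = 819.
Total = (-3)·819 + (5)·91 + (3)·13 = -1963.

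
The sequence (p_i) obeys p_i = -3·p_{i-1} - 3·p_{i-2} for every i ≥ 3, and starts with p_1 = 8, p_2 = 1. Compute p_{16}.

Applying the relation repeatedly:
p_3 = -27, p_4 = 78, p_5 = -153, …, p_{13} = 5832, p_{14} = 729, p_{15} = -19683, p_{16} = 56862.

56862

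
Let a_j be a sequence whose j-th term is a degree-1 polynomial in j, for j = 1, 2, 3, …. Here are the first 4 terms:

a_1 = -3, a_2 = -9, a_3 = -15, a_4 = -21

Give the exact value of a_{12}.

-69

1st diffs: -6, -6, -6 (constant).
So a_j = -6j + 3.
Evaluating at j = 12 gives a_{12} = -69.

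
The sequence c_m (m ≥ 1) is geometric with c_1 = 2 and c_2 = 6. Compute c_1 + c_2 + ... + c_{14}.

4782968

Common ratio r = 3.
c_m = 2·3^(m-1).
S = 2·(3^14 - 1)/(3 - 1) = 2·(4782969 - 1)/(2) = 4782968.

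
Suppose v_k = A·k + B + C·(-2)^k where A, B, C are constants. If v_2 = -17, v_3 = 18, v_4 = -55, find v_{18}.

Write the equations: 2A + B + 4C = -17; 3A + B - 8C = 18; 4A + B + 16C = -55.
Subtracting the first from the second: A - 12C = 35.
Subtracting the second from the third: A + 24C = -73.
Solving: C = -3, A = -1, then B = -3.
So v_k = -1·k + (-3) + (-3)·(-2)^k; at k=18 this is -786453.

-786453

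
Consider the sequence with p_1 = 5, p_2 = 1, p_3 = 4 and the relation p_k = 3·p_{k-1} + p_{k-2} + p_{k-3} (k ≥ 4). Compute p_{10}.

26093

Iterate the recurrence:
p_4 = 18; p_5 = 59; p_6 = 199; p_7 = 674; p_8 = 2280; p_9 = 7713; p_{10} = 26093.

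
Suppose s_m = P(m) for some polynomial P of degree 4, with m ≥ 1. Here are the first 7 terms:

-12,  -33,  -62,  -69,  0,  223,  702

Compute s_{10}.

5055

1st diffs: -21, -29, -7, 69, 223, 479.
2nd diffs: -8, 22, 76, 154, 256.
3rd diffs: 30, 54, 78, 102.
4th diffs: 24, 24, 24 (constant).
Newton forward-difference form: s_m = -12 + (-21)·C(m-1,1) + (-8)·C(m-1,2) + 30·C(m-1,3) + 24·C(m-1,4).
At m = 10: m-1 = 9, so s_{10} = -12 - 189 - 288 + 2520 + 3024 = 5055.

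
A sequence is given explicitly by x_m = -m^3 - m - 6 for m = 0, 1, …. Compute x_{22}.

x_{22} = -1·22^3 - 1·22 - 6 = -10676.

-10676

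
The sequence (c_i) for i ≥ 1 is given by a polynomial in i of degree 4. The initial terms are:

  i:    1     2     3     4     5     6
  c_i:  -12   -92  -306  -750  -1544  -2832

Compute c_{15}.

-72294

1st diffs: -80, -214, -444, -794, -1288.
2nd diffs: -134, -230, -350, -494.
3rd diffs: -96, -120, -144.
4th diffs: -24, -24 (constant).
Newton forward-difference form: c_i = -12 + (-80)·C(i-1,1) + (-134)·C(i-1,2) + (-96)·C(i-1,3) + (-24)·C(i-1,4).
At i = 15: i-1 = 14, so c_{15} = -12 - 1120 - 12194 - 34944 - 24024 = -72294.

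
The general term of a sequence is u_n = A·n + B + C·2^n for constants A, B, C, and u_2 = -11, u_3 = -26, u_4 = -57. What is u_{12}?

-16369

At n = 2, 3, 4: 2A + B + 4C = -11; 3A + B + 8C = -26; 4A + B + 16C = -57.
Subtracting the first from the second: A + 4C = -15.
Subtracting the second from the third: A + 8C = -31.
Solving: C = -4, A = 1, then B = 3.
So u_n = 1·n + 3 + (-4)·2^n; at n=12 this is -16369.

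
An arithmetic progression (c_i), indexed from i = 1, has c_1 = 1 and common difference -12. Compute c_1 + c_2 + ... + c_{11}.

c_i = 1 + (i - 1)·(-12).
c_{11} = -119; S = 11·(1 + (-119))/2 = -649.

-649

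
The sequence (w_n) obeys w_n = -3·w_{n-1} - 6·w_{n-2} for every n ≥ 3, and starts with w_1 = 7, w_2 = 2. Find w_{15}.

1565892

Compute successive terms:
w_3 = -48;  w_4 = 132;  w_5 = -108;  …;  w_{12} = 39852;  w_{13} = 282852;  w_{14} = -1087668;  w_{15} = 1565892.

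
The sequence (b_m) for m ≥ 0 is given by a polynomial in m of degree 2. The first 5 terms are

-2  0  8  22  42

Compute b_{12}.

1st diffs: 2, 8, 14, 20.
2nd diffs: 6, 6, 6 (constant).
So b_m = 3m^2 - m - 2.
Evaluating at m = 12 gives b_{12} = 418.

418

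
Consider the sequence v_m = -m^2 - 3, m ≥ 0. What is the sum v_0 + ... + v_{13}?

Over m = 0..13: Σm = 91, Σm² = 819.
Total = (-1)·819 + (-3)·14 = -861.

-861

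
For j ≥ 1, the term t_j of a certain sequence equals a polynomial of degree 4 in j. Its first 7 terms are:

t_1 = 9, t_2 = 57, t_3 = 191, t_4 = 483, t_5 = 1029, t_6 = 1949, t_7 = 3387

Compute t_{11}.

1st diffs: 48, 134, 292, 546, 920, 1438.
2nd diffs: 86, 158, 254, 374, 518.
3rd diffs: 72, 96, 120, 144.
4th diffs: 24, 24, 24 (constant).
So t_j = j^4 + 2j^3 + 6j^2 + j - 1.
Evaluating at j = 11 gives t_{11} = 18039.

18039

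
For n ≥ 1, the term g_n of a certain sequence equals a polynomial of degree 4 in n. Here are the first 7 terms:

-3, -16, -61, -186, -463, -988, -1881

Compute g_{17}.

-74611

1st diffs: -13, -45, -125, -277, -525, -893.
2nd diffs: -32, -80, -152, -248, -368.
3rd diffs: -48, -72, -96, -120.
4th diffs: -24, -24, -24 (constant).
So g_n = -n^4 + 2n^3 - 3n^2 - 3n + 2.
Evaluating at n = 17 gives g_{17} = -74611.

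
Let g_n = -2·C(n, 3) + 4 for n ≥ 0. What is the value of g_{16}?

-1116

C(16, 3) = 560, so g_{16} = -1116.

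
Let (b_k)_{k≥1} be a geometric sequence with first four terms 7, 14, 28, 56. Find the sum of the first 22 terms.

Common ratio r = 2.
b_k = 7·2^(k-1).
S = 7·(2^22 - 1)/(2 - 1) = 7·(4194304 - 1)/(1) = 29360121.

29360121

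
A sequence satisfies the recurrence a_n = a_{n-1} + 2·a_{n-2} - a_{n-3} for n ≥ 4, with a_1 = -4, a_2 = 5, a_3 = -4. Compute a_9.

Applying the relation repeatedly:
a_4 = 10;  a_5 = -3;  a_6 = 21;  a_7 = 5;  a_8 = 50;  a_9 = 39.

39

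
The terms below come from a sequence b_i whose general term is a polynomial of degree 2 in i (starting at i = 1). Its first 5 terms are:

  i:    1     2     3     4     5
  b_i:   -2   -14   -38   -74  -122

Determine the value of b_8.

-338

1st diffs: -12, -24, -36, -48.
2nd diffs: -12, -12, -12 (constant).
Newton forward-difference form: b_i = -2 + (-12)·C(i-1,1) + (-12)·C(i-1,2).
At i = 8: i-1 = 7, so b_8 = -2 - 84 - 252 = -338.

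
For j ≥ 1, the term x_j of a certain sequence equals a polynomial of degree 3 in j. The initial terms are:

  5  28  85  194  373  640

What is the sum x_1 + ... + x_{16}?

1st diffs: 23, 57, 109, 179, 267.
2nd diffs: 34, 52, 70, 88.
3rd diffs: 18, 18, 18 (constant).
Newton forward-difference form: x_j = 5 + 23·C(j-1,1) + 34·C(j-1,2) + 18·C(j-1,3).
Continuing: …, 1013, 1510, 2149, 2948, …, x_{16} = 12110.
Summing j = 1..16 (16 terms) gives 54640.

54640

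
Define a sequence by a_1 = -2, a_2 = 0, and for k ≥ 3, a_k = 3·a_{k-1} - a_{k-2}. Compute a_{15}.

Applying the relation repeatedly:
a_3 = 2;  a_4 = 6;  a_5 = 16;  …;  a_{12} = 13530;  a_{13} = 35422;  a_{14} = 92736;  a_{15} = 242786.

242786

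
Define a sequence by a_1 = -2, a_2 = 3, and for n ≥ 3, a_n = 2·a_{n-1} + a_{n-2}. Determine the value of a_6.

Applying the relation repeatedly:
a_3 = 4, a_4 = 11, a_5 = 26, a_6 = 63.

63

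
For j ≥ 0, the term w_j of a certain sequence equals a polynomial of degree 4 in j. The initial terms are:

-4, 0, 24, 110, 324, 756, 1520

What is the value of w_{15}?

54026

1st diffs: 4, 24, 86, 214, 432, 764.
2nd diffs: 20, 62, 128, 218, 332.
3rd diffs: 42, 66, 90, 114.
4th diffs: 24, 24, 24 (constant).
Newton forward-difference form: w_j = -4 + 4·C(j,1) + 20·C(j,2) + 42·C(j,3) + 24·C(j,4).
At j = 15: j = 15, so w_{15} = -4 + 60 + 2100 + 19110 + 32760 = 54026.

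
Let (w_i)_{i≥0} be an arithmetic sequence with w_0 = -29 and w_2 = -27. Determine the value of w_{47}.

Common difference d = (-27 - (-29)) / (2 - 0) = 1.
w_i = -29 + (i - 0)·1.
w_{47} = -29 + 47·1 = 18.

18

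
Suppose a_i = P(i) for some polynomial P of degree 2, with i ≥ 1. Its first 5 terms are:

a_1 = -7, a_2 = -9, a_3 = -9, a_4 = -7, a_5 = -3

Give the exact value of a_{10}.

1st diffs: -2, 0, 2, 4.
2nd diffs: 2, 2, 2 (constant).
Newton forward-difference form: a_i = -7 + (-2)·C(i-1,1) + 2·C(i-1,2).
At i = 10: i-1 = 9, so a_{10} = -7 - 18 + 72 = 47.

47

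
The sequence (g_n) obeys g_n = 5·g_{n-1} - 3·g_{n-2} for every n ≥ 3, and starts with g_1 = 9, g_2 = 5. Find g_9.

Compute successive terms:
g_3 = -2; g_4 = -25; g_5 = -119; g_6 = -520; g_7 = -2243; g_8 = -9655; g_9 = -41546.

-41546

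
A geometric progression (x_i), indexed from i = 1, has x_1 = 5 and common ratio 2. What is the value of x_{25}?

x_i = 5·2^(i-1).
x_{25} = 5·2^24 = 83886080.

83886080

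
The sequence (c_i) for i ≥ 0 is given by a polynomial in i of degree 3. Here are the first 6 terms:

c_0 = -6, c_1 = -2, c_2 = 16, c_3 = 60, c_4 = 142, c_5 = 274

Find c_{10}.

1st diffs: 4, 18, 44, 82, 132.
2nd diffs: 14, 26, 38, 50.
3rd diffs: 12, 12, 12 (constant).
Newton forward-difference form: c_i = -6 + 4·C(i,1) + 14·C(i,2) + 12·C(i,3).
At i = 10: i = 10, so c_{10} = -6 + 40 + 630 + 1440 = 2104.

2104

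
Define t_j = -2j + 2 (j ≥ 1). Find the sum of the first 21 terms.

-420

Over j = 1..21: Σj = 231.
Total = (-2)·231 + (2)·21 = -420.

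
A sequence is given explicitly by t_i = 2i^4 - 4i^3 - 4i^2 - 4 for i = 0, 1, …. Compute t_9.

t_9 = 2·9^4 - 4·9^3 - 4·9^2 - 4 = 9878.

9878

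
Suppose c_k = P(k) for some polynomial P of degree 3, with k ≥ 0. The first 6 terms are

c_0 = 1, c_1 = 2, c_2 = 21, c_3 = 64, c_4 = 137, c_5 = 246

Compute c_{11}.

1992

1st diffs: 1, 19, 43, 73, 109.
2nd diffs: 18, 24, 30, 36.
3rd diffs: 6, 6, 6 (constant).
Newton forward-difference form: c_k = 1 + 1·C(k,1) + 18·C(k,2) + 6·C(k,3).
At k = 11: k = 11, so c_{11} = 1 + 11 + 990 + 990 = 1992.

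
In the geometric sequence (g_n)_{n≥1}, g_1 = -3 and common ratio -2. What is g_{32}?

g_n = (-3)·(-2)^(n-1).
g_{32} = (-3)·(-2)^31 = 6442450944.

6442450944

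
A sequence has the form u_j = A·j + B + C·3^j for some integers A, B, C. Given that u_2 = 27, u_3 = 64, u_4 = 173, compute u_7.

Plug in j = 2, 3, 4: 2A + B + 9C = 27; 3A + B + 27C = 64; 4A + B + 81C = 173.
Subtracting the first from the second: A + 18C = 37.
Subtracting the second from the third: A + 54C = 109.
Solving: C = 2, A = 1, then B = 7.
Therefore u_7 = 7 + 7 + 2·2187 = 4388.

4388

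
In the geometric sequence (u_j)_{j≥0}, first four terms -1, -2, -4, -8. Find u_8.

Common ratio r = 2.
u_j = (-1)·2^(j-0).
u_8 = (-1)·2^8 = -256.

-256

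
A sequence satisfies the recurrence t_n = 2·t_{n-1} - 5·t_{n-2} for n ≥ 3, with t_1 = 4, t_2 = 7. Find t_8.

533

Iterate the recurrence:
t_3 = -6;  t_4 = -47;  t_5 = -64;  t_6 = 107;  t_7 = 534;  t_8 = 533.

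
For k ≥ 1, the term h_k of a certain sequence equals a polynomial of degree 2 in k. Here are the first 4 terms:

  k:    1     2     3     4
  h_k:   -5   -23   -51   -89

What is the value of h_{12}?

-753

1st diffs: -18, -28, -38.
2nd diffs: -10, -10 (constant).
Newton forward-difference form: h_k = -5 + (-18)·C(k-1,1) + (-10)·C(k-1,2).
At k = 12: k-1 = 11, so h_{12} = -5 - 198 - 550 = -753.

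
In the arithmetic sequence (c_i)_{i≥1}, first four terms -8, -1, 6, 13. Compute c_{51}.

342

Common difference d = 7.
c_i = -8 + (i - 1)·7.
c_{51} = -8 + 50·7 = 342.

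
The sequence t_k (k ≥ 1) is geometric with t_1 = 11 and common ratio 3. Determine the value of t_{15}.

t_k = 11·3^(k-1).
t_{15} = 11·3^14 = 52612659.

52612659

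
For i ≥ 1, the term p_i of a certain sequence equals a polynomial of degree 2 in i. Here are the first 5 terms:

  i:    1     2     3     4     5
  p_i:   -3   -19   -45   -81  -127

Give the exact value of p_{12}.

-729

1st diffs: -16, -26, -36, -46.
2nd diffs: -10, -10, -10 (constant).
Newton forward-difference form: p_i = -3 + (-16)·C(i-1,1) + (-10)·C(i-1,2).
At i = 12: i-1 = 11, so p_{12} = -3 - 176 - 550 = -729.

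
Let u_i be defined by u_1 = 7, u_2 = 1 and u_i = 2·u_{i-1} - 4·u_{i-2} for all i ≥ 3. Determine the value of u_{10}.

u_3 = -26; u_4 = -56; u_5 = -8; u_6 = 208; u_7 = 448; u_8 = 64; u_9 = -1664; u_{10} = -3584.

-3584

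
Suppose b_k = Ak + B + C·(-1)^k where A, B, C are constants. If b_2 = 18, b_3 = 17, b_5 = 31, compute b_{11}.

73

Write the equations: 2A + B + C = 18; 3A + B - C = 17; 5A + B - C = 31.
Subtracting the first from the second: A - 2C = -1.
Subtracting the second from the third: 2A = 14.
Solving: C = 4, A = 7, then B = 0.
Therefore b_{11} = 77 + 0 + 4·(-1) = 73.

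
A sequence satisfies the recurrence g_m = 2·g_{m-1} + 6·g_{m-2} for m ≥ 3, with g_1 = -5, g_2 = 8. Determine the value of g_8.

Iterate the recurrence:
g_3 = -14  g_4 = 20  g_5 = -44  g_6 = 32  g_7 = -200  g_8 = -208.

-208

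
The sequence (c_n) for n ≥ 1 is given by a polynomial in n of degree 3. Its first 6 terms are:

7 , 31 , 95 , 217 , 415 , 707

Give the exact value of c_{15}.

10535

1st diffs: 24, 64, 122, 198, 292.
2nd diffs: 40, 58, 76, 94.
3rd diffs: 18, 18, 18 (constant).
So c_n = 3n^3 + 2n^2 - 3n + 5.
Evaluating at n = 15 gives c_{15} = 10535.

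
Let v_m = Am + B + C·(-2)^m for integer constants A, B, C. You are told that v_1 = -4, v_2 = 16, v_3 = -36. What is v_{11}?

At m = 1, 2, 3: A + B - 2C = -4; 2A + B + 4C = 16; 3A + B - 8C = -36.
Subtracting the first from the second: A + 6C = 20.
Subtracting the second from the third: A - 12C = -52.
Solving: C = 4, A = -4, then B = 8.
So v_m = -4·m + 8 + 4·(-2)^m; at m=11 this is -8228.

-8228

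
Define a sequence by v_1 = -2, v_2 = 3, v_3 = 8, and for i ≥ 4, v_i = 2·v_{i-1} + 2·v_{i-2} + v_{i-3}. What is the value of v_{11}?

v_4 = 20, v_5 = 59, v_6 = 166, v_7 = 470, v_8 = 1331, v_9 = 3768, v_{10} = 10668, v_{11} = 30203.

30203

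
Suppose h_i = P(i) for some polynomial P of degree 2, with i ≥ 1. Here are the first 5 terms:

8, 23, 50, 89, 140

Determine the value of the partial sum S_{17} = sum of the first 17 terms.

10336

1st diffs: 15, 27, 39, 51.
2nd diffs: 12, 12, 12 (constant).
So h_i = 6i^2 - 3i + 5.
Continuing: …, 203, 278, 365, 464, …, h_{17} = 1688.
Summing i = 1..17 (17 terms) gives 10336.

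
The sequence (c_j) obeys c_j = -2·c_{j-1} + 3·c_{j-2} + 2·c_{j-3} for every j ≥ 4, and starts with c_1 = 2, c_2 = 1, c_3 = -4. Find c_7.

Applying the relation repeatedly:
c_4 = 15;  c_5 = -40;  c_6 = 117;  c_7 = -324.

-324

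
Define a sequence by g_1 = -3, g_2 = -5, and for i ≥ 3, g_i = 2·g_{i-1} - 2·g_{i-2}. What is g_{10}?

g_3 = -4; g_4 = 2; g_5 = 12; g_6 = 20; g_7 = 16; g_8 = -8; g_9 = -48; g_{10} = -80.

-80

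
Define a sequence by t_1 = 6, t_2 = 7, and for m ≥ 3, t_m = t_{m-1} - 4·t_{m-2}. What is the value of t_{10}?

1659

Step forward from the initial values:
t_3 = -17  t_4 = -45  t_5 = 23  t_6 = 203  t_7 = 111  t_8 = -701  t_9 = -1145  t_{10} = 1659.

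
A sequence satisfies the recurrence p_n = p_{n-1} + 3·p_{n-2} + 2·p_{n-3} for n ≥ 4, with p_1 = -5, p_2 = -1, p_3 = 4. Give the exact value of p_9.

Applying the relation repeatedly:
p_4 = -9, p_5 = 1, p_6 = -18, p_7 = -33, p_8 = -85, p_9 = -220.

-220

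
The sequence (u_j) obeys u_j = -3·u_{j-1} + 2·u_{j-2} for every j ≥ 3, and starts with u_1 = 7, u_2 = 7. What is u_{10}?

68635

u_3 = -7;  u_4 = 35;  u_5 = -119;  u_6 = 427;  u_7 = -1519;  u_8 = 5411;  u_9 = -19271;  u_{10} = 68635.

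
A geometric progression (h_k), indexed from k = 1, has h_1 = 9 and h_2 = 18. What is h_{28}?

Common ratio r = 2.
h_k = 9·2^(k-1).
h_{28} = 9·2^27 = 1207959552.

1207959552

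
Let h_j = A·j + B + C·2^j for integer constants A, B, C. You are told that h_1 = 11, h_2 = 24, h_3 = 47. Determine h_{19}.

2621495

At j = 1, 2, 3: A + B + 2C = 11; 2A + B + 4C = 24; 3A + B + 8C = 47.
Subtracting the first from the second: A + 2C = 13.
Subtracting the second from the third: A + 4C = 23.
Solving: C = 5, A = 3, then B = -2.
Hence h_{19} = 3·19 + (-2) + 5·524288 = 2621495.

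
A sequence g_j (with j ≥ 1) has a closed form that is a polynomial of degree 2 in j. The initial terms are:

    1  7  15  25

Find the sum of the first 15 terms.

1st diffs: 6, 8, 10.
2nd diffs: 2, 2 (constant).
Newton forward-difference form: g_j = 1 + 6·C(j-1,1) + 2·C(j-1,2).
Continuing: …, 37, 51, 67, 85, …, g_{15} = 267.
Summing j = 1..15 (15 terms) gives 1555.

1555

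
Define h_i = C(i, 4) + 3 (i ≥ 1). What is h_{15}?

1368

C(15, 4) = 1365, so h_{15} = 1368.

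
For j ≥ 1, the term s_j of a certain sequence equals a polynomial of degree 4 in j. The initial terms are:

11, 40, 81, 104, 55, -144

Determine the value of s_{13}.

-17329

1st diffs: 29, 41, 23, -49, -199.
2nd diffs: 12, -18, -72, -150.
3rd diffs: -30, -54, -78.
4th diffs: -24, -24 (constant).
So s_j = -j^4 + 5j^3 + j^2 + 6j.
Evaluating at j = 13 gives s_{13} = -17329.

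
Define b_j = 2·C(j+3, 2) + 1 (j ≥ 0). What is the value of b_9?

C(12, 2) = 66, so b_9 = 133.

133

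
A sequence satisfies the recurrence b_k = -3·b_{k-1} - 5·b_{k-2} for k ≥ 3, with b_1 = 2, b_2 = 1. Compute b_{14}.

b_3 = -13; b_4 = 34; b_5 = -37; …; b_{11} = -9613; b_{12} = 17509; b_{13} = -4462; b_{14} = -74159.

-74159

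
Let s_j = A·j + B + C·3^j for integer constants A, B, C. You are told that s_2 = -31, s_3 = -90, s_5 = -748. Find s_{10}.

-177191

The three given values yield: 2A + B + 9C = -31; 3A + B + 27C = -90; 5A + B + 243C = -748.
Subtracting the first from the second: A + 18C = -59.
Subtracting the second from the third: 2A + 216C = -658.
Solving: C = -3, A = -5, then B = 6.
Therefore s_{10} = -50 + 6 + (-3)·59049 = -177191.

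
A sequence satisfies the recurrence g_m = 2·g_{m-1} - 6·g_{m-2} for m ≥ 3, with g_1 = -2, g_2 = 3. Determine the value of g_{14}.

Applying the relation repeatedly:
g_3 = 18, g_4 = 18, g_5 = -72, …, g_{11} = -22752, g_{12} = -34272, g_{13} = 67968, g_{14} = 341568.

341568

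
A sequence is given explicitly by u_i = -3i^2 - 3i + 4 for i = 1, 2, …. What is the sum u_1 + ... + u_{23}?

-13708

Over i = 1..23: Σi = 276, Σi² = 4324.
Total = (-3)·4324 + (-3)·276 + (4)·23 = -13708.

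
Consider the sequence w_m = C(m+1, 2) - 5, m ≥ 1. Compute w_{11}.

C(12, 2) = 66, so w_{11} = 61.

61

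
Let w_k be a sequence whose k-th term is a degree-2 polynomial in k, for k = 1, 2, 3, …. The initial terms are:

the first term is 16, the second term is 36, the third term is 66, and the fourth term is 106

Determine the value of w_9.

456

1st diffs: 20, 30, 40.
2nd diffs: 10, 10 (constant).
Newton forward-difference form: w_k = 16 + 20·C(k-1,1) + 10·C(k-1,2).
At k = 9: k-1 = 8, so w_9 = 16 + 160 + 280 = 456.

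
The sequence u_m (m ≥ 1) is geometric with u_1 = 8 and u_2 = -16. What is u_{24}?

Common ratio r = -2.
u_m = 8·(-2)^(m-1).
u_{24} = 8·(-2)^23 = -67108864.

-67108864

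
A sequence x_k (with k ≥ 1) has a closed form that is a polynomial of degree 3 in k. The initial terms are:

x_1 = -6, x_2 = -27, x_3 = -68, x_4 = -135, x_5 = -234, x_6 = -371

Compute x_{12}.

-2327

1st diffs: -21, -41, -67, -99, -137.
2nd diffs: -20, -26, -32, -38.
3rd diffs: -6, -6, -6 (constant).
Newton forward-difference form: x_k = -6 + (-21)·C(k-1,1) + (-20)·C(k-1,2) + (-6)·C(k-1,3).
At k = 12: k-1 = 11, so x_{12} = -6 - 231 - 1100 - 990 = -2327.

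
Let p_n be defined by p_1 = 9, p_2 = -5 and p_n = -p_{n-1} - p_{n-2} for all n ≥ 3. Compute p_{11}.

Iterate the recurrence:
p_3 = -4  p_4 = 9  p_5 = -5  p_6 = -4  p_7 = 9  p_8 = -5  p_9 = -4  p_{10} = 9  p_{11} = -5.

-5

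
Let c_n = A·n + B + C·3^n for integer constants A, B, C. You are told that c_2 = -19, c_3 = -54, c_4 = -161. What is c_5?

At n = 2, 3, 4: 2A + B + 9C = -19; 3A + B + 27C = -54; 4A + B + 81C = -161.
Subtracting the first from the second: A + 18C = -35.
Subtracting the second from the third: A + 54C = -107.
Solving: C = -2, A = 1, then B = -3.
So c_n = 1·n + (-3) + (-2)·3^n; at n=5 this is -484.

-484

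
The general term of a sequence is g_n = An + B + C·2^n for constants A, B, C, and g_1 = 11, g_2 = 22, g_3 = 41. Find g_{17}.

The three given values yield: A + B + 2C = 11; 2A + B + 4C = 22; 3A + B + 8C = 41.
Subtracting the first from the second: A + 2C = 11.
Subtracting the second from the third: A + 4C = 19.
Solving: C = 4, A = 3, then B = 0.
So g_n = 3·n + 0 + 4·2^n; at n=17 this is 524339.

524339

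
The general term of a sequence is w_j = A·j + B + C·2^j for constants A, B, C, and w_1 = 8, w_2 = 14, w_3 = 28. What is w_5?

Plug in j = 1, 2, 3: A + B + 2C = 8; 2A + B + 4C = 14; 3A + B + 8C = 28.
Subtracting the first from the second: A + 2C = 6.
Subtracting the second from the third: A + 4C = 14.
Solving: C = 4, A = -2, then B = 2.
Therefore w_5 = -10 + 2 + 4·32 = 120.

120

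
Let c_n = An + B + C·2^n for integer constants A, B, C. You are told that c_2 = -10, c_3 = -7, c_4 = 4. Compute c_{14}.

Write the equations: 2A + B + 4C = -10; 3A + B + 8C = -7; 4A + B + 16C = 4.
Subtracting the first from the second: A + 4C = 3.
Subtracting the second from the third: A + 8C = 11.
Solving: C = 2, A = -5, then B = -8.
Hence c_{14} = -5·14 + (-8) + 2·16384 = 32690.

32690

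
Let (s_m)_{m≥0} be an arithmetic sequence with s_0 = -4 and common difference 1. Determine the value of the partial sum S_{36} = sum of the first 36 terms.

486

s_m = -4 + (m - 0)·1.
s_{35} = 31; S = 36·(-4 + 31)/2 = 486.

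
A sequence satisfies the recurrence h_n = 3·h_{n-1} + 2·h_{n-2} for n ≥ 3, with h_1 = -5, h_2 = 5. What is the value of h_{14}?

7888145

Compute successive terms:
h_3 = 5;  h_4 = 25;  h_5 = 85;  …;  h_{11} = 174605;  h_{12} = 621865;  h_{13} = 2214805;  h_{14} = 7888145.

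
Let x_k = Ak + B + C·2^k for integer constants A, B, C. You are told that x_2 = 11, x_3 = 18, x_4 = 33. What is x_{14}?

32759

Plug in k = 2, 3, 4: 2A + B + 4C = 11; 3A + B + 8C = 18; 4A + B + 16C = 33.
Subtracting the first from the second: A + 4C = 7.
Subtracting the second from the third: A + 8C = 15.
Solving: C = 2, A = -1, then B = 5.
Therefore x_{14} = -14 + 5 + 2·16384 = 32759.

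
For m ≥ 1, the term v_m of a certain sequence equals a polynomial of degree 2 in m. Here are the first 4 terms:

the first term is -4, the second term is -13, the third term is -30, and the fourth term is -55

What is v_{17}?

-1108

1st diffs: -9, -17, -25.
2nd diffs: -8, -8 (constant).
Newton forward-difference form: v_m = -4 + (-9)·C(m-1,1) + (-8)·C(m-1,2).
At m = 17: m-1 = 16, so v_{17} = -4 - 144 - 960 = -1108.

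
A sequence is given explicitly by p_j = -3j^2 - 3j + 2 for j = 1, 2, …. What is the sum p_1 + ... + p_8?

Over j = 1..8: Σj = 36, Σj² = 204.
Total = (-3)·204 + (-3)·36 + (2)·8 = -704.

-704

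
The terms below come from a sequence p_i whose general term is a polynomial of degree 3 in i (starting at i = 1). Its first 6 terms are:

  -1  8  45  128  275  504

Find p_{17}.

13583

1st diffs: 9, 37, 83, 147, 229.
2nd diffs: 28, 46, 64, 82.
3rd diffs: 18, 18, 18 (constant).
So p_i = 3i^3 - 4i^2.
Evaluating at i = 17 gives p_{17} = 13583.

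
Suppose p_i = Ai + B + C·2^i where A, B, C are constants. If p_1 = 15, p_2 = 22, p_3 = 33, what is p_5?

Plug in i = 1, 2, 3: A + B + 2C = 15; 2A + B + 4C = 22; 3A + B + 8C = 33.
Subtracting the first from the second: A + 2C = 7.
Subtracting the second from the third: A + 4C = 11.
Solving: C = 2, A = 3, then B = 8.
Hence p_5 = 3·5 + 8 + 2·32 = 87.

87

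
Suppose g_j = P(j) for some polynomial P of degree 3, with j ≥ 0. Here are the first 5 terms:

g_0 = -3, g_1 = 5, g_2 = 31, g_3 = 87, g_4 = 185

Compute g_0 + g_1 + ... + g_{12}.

1st diffs: 8, 26, 56, 98.
2nd diffs: 18, 30, 42.
3rd diffs: 12, 12 (constant).
Newton forward-difference form: g_j = -3 + 8·C(j,1) + 18·C(j,2) + 12·C(j,3).
Continuing: …, 337, 555, 851, 1237, …, g_{12} = 3921.
Summing j = 0..12 (13 terms) gives 14313.

14313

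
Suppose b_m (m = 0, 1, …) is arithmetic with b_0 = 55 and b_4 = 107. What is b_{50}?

705

Common difference d = (107 - 55) / (4 - 0) = 13.
b_m = 55 + (m - 0)·13.
b_{50} = 55 + 50·13 = 705.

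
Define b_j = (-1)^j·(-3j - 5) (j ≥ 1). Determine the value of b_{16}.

(-1)^16 = 1; -3j - 5 at j=16 is -53; so b_{16} = -53.

-53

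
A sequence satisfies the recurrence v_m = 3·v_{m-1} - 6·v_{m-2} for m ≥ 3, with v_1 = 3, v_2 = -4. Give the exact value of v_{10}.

Compute successive terms:
v_3 = -30  v_4 = -66  v_5 = -18  v_6 = 342  v_7 = 1134  v_8 = 1350  v_9 = -2754  v_{10} = -16362.

-16362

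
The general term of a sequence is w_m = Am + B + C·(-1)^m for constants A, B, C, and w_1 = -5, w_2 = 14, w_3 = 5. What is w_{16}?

The three given values yield: A + B - C = -5; 2A + B + C = 14; 3A + B - C = 5.
Subtracting the first from the second: A + 2C = 19.
Subtracting the second from the third: A - 2C = -9.
Solving: C = 7, A = 5, then B = -3.
So w_m = 5·m + (-3) + 7·(-1)^m; at m=16 this is 84.

84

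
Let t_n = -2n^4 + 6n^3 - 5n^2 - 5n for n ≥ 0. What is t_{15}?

-82200

t_{15} = -2·15^4 + 6·15^3 - 5·15^2 - 5·15 = -82200.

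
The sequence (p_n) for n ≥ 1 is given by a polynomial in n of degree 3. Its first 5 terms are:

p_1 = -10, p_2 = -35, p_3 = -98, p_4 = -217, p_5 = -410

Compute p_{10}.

-3115

1st diffs: -25, -63, -119, -193.
2nd diffs: -38, -56, -74.
3rd diffs: -18, -18 (constant).
Newton forward-difference form: p_n = -10 + (-25)·C(n-1,1) + (-38)·C(n-1,2) + (-18)·C(n-1,3).
At n = 10: n-1 = 9, so p_{10} = -10 - 225 - 1368 - 1512 = -3115.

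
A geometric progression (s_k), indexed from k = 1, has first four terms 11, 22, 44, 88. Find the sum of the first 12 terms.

Common ratio r = 2.
s_k = 11·2^(k-1).
S = 11·(2^12 - 1)/(2 - 1) = 11·(4096 - 1)/(1) = 45045.

45045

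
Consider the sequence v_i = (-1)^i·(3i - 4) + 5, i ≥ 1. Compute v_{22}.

(-1)^22 = 1; 3i - 4 at i=22 is 62; so v_{22} = 67.

67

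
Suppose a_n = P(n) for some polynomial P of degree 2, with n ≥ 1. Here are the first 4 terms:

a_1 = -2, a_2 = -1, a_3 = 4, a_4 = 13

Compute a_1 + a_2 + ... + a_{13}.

1st diffs: 1, 5, 9.
2nd diffs: 4, 4 (constant).
Newton forward-difference form: a_n = -2 + 1·C(n-1,1) + 4·C(n-1,2).
Continuing: …, 26, 43, 64, 89, …, a_{13} = 274.
Summing n = 1..13 (13 terms) gives 1196.

1196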